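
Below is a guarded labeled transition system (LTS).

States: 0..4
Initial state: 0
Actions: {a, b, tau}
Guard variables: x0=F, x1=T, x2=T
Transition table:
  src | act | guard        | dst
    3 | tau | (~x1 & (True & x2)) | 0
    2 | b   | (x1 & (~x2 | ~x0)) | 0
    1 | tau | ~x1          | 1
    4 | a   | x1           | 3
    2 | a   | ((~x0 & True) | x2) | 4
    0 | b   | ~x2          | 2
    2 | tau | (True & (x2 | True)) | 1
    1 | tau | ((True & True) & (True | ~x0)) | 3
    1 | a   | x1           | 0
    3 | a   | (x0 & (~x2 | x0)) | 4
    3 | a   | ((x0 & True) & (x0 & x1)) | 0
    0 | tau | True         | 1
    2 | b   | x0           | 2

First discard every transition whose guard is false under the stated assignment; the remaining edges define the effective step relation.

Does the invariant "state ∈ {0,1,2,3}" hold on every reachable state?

Answer: INVARIANT HOLDS

Working:
Allowed set {0,1,2,3}
R = {0,1,3}
  0: ✓
  1: ✓
  3: ✓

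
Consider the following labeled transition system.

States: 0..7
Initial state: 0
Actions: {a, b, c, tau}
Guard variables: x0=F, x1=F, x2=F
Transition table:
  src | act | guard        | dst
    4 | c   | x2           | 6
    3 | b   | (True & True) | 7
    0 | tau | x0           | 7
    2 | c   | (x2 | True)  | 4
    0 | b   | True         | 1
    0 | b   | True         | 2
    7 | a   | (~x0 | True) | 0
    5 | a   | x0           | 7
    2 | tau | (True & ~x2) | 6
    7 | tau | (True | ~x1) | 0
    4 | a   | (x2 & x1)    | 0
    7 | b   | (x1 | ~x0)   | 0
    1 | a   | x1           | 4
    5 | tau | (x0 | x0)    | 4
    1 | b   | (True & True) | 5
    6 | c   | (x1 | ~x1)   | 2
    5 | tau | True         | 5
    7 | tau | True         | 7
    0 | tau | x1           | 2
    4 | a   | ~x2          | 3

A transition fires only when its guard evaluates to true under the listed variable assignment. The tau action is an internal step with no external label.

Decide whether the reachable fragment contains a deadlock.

Answer: DEADLOCK-FREE

Trace:
Reach set: {0,1,2,3,4,5,6,7}
  0: b→1  b→2  [2 out]
  1: b→5  [1 out]
  2: c→4  tau→6  [2 out]
  3: b→7  [1 out]
  4: a→3  [1 out]
  5: tau→5  [1 out]
  6: c→2  [1 out]
  7: a→0  b→0  tau→0  tau→7  [4 out]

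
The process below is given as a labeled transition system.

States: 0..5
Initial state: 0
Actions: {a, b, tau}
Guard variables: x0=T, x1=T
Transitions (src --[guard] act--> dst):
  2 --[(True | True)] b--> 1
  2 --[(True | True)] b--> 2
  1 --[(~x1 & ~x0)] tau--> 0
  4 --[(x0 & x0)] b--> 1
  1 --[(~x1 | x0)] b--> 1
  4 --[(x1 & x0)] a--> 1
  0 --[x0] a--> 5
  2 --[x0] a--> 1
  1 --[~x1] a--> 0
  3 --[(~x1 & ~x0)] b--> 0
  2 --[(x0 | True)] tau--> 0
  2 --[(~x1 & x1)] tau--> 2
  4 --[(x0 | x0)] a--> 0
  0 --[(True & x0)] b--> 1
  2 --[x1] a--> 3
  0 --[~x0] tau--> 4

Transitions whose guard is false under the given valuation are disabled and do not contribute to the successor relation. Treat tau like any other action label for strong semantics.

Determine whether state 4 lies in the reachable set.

Guard filter leaves 11 enabled edge(s).
L0 = {0}
L1 = {1,5}  cumulative {0,1,5}
Reach set: {0,1,5}

Answer: UNREACHABLE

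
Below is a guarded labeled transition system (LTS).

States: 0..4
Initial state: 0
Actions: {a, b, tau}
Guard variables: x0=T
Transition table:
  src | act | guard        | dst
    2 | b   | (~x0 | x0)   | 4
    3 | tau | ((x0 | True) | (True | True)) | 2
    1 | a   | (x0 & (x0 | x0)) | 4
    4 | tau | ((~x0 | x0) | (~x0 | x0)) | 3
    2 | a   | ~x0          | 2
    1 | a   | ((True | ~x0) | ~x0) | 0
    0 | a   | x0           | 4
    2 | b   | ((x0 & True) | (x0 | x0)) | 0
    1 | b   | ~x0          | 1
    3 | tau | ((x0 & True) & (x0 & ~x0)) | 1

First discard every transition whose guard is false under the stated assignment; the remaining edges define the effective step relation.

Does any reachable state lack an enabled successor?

Reachable = {0,2,3,4}
  0: a→4  [deg 1]
  2: b→0  b→4  [deg 2]
  3: tau→2  [deg 1]
  4: tau→3  [deg 1]

Answer: DEADLOCK-FREE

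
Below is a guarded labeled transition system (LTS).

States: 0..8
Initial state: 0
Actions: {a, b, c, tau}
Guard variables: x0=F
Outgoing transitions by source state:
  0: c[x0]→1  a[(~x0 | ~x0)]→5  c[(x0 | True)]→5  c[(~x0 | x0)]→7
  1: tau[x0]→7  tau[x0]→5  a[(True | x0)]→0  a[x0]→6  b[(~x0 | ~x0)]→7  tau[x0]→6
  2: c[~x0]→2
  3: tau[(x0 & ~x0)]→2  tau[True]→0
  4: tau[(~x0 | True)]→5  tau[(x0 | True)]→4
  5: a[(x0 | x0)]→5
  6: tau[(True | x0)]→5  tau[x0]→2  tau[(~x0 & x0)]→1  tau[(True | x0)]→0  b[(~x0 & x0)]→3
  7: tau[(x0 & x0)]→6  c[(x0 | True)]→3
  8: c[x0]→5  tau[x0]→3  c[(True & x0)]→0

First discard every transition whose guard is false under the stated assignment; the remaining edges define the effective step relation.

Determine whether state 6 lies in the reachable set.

After dropping false guards: 12 live edges.
Layer 0: {0}
Layer 1: {5,7}  total {0,5,7}
Layer 2: {3}  total {0,3,5,7}
R = {0,3,5,7}

Answer: UNREACHABLE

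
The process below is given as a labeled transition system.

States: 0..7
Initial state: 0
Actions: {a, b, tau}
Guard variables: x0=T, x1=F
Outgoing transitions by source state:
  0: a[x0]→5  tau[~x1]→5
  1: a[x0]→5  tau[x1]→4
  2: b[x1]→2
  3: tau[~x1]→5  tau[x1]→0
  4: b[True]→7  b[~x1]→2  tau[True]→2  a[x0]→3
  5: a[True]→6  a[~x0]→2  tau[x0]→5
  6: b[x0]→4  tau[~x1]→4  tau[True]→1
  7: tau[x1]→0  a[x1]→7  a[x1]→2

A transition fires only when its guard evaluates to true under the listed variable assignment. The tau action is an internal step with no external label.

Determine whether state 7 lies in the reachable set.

After dropping false guards: 13 live edges.
depth 0: {0}
depth 1: {5}  cumulative {0,5}
depth 2: {6}  cumulative {0,5,6}
depth 3: {1,4}  cumulative {0,1,4,5,6}
depth 4: {2,3,7}  cumulative {0,1,2,3,4,5,6,7}
R = {0,1,2,3,4,5,6,7}
trace reaching 7: a·a·b·b

Answer: REACHABLE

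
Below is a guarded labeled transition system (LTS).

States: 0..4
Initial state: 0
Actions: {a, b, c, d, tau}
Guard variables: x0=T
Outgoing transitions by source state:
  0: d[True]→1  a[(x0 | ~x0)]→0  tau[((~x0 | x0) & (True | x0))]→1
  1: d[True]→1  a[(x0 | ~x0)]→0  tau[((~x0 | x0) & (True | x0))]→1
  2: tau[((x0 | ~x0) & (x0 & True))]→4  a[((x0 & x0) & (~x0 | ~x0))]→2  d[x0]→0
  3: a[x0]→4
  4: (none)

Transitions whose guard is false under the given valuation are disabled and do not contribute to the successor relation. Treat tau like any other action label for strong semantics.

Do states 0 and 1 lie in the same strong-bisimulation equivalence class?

Answer: BISIMILAR

Trace:
Bisimulation quotient by refinement:
  P[0] = {{0,1,2,3,4}}
  P[1] = {{0,1},{2},{3},{4}}
4 equivalence class(es) (converged in 2)
[0]={0,1}  [1]={0,1}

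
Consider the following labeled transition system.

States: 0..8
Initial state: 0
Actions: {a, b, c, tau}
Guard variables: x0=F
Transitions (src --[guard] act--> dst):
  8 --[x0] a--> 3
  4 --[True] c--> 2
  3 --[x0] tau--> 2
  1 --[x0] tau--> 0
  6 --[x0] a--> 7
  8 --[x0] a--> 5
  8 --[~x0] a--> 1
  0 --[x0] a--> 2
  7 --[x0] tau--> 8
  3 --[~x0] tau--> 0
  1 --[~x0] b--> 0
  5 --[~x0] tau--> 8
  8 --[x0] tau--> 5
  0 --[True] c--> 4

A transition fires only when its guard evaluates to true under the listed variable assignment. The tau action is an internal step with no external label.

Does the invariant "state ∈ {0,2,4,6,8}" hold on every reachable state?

Answer: INVARIANT HOLDS

Working:
Inv-set: {0,2,4,6,8}
R = {0,2,4}
  0: safe
  2: safe
  4: safe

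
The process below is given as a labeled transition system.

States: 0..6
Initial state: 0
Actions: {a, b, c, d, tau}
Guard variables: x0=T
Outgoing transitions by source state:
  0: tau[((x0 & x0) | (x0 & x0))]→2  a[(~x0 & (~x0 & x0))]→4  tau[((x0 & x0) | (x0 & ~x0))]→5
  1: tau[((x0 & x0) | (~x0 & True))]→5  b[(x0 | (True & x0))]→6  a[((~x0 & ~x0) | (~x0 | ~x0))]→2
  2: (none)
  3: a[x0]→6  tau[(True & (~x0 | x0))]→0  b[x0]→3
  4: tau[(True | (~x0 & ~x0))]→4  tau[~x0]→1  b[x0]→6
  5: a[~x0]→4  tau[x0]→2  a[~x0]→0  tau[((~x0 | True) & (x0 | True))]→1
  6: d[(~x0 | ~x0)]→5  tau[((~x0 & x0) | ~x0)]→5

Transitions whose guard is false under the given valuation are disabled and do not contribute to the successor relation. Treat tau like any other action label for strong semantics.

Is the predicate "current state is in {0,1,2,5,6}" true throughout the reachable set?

Answer: INVARIANT HOLDS

Analysis:
Safe = {0,1,2,5,6}
Reachable = {0,1,2,5,6}
  0: ok
  1: ok
  2: ok
  5: ok
  6: ok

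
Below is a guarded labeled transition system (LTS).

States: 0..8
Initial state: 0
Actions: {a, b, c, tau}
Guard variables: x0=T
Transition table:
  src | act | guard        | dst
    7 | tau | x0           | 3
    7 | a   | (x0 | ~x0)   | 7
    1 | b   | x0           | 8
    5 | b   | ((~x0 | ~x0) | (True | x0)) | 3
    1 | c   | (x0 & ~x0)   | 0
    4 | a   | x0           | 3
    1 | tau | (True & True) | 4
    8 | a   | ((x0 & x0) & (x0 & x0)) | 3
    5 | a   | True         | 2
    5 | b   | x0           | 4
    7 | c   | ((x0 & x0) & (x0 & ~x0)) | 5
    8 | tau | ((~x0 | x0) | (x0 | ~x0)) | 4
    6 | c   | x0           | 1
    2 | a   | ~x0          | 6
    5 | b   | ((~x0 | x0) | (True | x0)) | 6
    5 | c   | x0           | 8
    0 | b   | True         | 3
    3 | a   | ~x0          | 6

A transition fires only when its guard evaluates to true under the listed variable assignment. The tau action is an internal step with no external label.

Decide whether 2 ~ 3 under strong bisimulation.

Compute ~ classes (split until stable):
  P[0] = {{0,1,2,3,4,5,6,7,8}}
  P[1] = {{0},{1},{2,3},{4},{5},{6},{7,8}}
  P[2] = {{0},{1},{2,3},{4},{5},{6},{7},{8}}
Fixed point at round 3; 8 class(es).
2∈{2,3}, 3∈{2,3}

Answer: BISIMILAR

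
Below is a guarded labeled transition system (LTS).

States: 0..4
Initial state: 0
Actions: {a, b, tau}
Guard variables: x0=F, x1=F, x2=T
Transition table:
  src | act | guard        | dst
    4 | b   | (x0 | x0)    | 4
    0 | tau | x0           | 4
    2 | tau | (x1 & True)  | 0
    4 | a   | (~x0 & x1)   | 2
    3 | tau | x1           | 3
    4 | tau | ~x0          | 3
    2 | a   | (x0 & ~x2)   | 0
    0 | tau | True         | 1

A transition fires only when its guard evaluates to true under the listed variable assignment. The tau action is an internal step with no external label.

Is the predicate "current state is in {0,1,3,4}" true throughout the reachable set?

Answer: INVARIANT HOLDS

Trace:
Allowed set {0,1,3,4}
Reachable = {0,1}
  0: ✓
  1: ✓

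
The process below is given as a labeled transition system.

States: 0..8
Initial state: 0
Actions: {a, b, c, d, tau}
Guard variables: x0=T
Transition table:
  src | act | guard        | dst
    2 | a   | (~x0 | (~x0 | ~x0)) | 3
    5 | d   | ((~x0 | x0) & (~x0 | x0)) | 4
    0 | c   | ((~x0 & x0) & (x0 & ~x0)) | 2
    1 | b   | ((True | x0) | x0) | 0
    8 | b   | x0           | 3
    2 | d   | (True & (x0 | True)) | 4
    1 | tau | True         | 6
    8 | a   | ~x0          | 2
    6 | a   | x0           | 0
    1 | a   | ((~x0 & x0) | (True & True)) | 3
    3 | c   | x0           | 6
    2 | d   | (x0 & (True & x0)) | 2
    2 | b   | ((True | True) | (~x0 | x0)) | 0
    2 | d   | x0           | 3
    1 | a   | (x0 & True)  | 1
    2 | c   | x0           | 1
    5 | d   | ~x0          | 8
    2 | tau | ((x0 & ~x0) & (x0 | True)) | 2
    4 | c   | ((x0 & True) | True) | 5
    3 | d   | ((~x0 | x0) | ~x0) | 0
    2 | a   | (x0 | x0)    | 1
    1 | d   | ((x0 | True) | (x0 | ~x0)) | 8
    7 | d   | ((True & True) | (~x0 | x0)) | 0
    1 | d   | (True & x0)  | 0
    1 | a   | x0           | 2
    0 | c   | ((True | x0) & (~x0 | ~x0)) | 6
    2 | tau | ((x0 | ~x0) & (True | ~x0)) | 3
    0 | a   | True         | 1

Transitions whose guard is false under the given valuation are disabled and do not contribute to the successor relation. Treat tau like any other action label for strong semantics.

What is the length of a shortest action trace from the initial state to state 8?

Layered search for 8:
  Layer 0: {0}
  Layer 1: {1}
  Layer 2: {2,3,6,8}
depth(8)=2, e.g. a·d

Answer: 2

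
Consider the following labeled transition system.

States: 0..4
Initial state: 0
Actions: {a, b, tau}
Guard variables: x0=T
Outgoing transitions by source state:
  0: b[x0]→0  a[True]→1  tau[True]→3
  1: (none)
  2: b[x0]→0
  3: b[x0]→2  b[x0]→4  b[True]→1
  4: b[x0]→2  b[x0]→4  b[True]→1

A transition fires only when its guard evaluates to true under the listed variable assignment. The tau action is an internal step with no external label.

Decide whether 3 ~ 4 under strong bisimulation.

Compute ~ classes (split until stable):
  P[0] = {{0,1,2,3,4}}
  P[1] = {{0},{1},{2,3,4}}
  P[2] = {{0},{1},{2},{3,4}}
Fixed point at round 3; 4 class(es).
[3]={3,4}  [4]={3,4}

Answer: BISIMILAR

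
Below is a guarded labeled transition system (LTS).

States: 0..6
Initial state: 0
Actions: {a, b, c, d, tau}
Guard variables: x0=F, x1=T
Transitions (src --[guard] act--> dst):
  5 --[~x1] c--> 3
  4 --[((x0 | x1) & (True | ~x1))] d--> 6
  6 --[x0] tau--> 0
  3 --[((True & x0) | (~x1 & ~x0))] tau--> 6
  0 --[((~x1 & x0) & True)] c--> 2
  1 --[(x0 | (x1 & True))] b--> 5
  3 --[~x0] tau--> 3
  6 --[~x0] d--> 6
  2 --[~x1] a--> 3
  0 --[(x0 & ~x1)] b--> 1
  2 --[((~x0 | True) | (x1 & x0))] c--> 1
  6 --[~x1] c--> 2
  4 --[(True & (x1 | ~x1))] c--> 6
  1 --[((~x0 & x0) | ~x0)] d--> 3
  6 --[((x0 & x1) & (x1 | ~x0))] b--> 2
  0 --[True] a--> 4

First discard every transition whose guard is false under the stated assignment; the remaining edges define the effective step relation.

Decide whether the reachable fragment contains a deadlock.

Answer: DEADLOCK-FREE

Trace:
Reachable = {0,4,6}
  0: a→4  [deg 1]
  4: c→6  d→6  [deg 2]
  6: d→6  [deg 1]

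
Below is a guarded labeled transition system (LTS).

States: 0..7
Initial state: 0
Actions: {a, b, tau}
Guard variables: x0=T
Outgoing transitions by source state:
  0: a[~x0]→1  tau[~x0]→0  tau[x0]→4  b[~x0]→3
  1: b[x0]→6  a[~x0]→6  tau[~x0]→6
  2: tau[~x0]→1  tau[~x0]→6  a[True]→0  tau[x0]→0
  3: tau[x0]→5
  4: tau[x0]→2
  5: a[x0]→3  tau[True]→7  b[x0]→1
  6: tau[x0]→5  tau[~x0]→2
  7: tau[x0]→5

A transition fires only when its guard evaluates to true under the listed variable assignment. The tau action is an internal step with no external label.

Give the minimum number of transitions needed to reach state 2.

Layered search for 2:
  L0 = {0}
  L1 = {4}
  L2 = {2}
depth(2)=2, e.g. tau·tau

Answer: 2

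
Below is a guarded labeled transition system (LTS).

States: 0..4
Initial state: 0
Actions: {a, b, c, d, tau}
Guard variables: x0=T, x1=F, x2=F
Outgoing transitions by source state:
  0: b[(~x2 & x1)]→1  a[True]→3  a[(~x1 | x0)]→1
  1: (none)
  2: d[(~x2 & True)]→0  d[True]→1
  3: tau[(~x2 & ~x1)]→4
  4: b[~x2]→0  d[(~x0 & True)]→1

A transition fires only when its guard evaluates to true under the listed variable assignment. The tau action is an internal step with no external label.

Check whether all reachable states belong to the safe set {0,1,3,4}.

Safe = {0,1,3,4}
Reach set: {0,1,3,4}
  0: ✓
  1: ✓
  3: ✓
  4: ✓

Answer: INVARIANT HOLDS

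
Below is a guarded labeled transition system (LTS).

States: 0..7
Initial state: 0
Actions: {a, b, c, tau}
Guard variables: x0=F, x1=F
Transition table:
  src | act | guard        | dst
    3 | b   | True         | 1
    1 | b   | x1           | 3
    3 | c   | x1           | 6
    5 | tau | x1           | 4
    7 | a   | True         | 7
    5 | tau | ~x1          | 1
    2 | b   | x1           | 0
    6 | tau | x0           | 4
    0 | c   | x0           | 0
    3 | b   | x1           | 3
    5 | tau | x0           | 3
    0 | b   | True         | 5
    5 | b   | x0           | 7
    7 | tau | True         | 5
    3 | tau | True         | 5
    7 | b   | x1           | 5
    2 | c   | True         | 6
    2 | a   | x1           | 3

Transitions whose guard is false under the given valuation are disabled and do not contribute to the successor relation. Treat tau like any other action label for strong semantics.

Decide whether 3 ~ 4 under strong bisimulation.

Answer: NOT BISIMILAR

Trace:
Refine partition for ~:
  round 0: {{0,1,2,3,4,5,6,7}}
  round 1: {{0},{1,4,6},{2},{3},{5},{7}}
6 equivalence class(es) (converged in 2)
3∈{3}, 4∈{1,4,6}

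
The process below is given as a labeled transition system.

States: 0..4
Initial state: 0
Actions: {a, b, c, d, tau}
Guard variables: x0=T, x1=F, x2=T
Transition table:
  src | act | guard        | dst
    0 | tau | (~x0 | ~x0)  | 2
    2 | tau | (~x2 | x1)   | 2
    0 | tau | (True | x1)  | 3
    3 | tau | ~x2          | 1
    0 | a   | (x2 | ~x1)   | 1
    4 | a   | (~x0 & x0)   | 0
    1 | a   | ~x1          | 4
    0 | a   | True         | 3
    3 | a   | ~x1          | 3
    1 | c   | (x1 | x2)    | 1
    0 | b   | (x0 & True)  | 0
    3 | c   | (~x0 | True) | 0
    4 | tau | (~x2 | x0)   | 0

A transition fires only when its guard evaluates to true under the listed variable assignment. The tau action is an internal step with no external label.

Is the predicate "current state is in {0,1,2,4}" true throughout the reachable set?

Answer: INVARIANT VIOLATED at state 3

Analysis:
Allowed set {0,1,2,4}
R = {0,1,3,4}
  0: ok
  1: ok
  3: ✗ unsafe
  4: ok
counterexample path to 3: tau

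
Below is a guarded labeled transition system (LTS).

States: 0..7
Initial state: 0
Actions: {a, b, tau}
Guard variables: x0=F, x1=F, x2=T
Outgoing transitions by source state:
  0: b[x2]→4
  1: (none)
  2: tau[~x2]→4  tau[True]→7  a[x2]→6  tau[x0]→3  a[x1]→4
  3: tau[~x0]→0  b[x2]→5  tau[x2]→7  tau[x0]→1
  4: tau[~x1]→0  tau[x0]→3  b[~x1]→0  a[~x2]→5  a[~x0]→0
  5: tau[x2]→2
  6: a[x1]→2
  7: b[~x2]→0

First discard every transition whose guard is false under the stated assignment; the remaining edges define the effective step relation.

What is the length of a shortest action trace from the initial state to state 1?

Answer: UNREACHABLE

Analysis:
BFS to 1:
  depth 0: {0}
  depth 1: {4}
1 never appears.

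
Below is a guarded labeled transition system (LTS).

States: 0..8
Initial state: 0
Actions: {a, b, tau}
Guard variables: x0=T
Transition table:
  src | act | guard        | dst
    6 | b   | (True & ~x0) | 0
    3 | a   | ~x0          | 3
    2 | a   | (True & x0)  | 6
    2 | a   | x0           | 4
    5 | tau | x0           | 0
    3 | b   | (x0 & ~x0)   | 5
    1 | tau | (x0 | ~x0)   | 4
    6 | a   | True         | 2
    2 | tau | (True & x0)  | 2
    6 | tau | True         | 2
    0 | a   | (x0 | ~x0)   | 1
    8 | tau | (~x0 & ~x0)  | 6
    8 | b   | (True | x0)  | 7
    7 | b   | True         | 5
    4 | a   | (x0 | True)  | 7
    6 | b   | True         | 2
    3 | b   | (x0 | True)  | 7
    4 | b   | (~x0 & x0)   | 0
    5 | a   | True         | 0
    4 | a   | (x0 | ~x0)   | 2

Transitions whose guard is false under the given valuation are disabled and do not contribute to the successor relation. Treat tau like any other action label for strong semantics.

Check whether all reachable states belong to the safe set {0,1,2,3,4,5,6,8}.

Answer: INVARIANT VIOLATED at state 7

Working:
Inv-set: {0,1,2,3,4,5,6,8}
Reach set: {0,1,2,4,5,6,7}
  0: ✓
  1: ✓
  2: ✓
  4: ✓
  5: ✓
  6: ✓
  7: outside
witness against invariant: a·tau·a → 7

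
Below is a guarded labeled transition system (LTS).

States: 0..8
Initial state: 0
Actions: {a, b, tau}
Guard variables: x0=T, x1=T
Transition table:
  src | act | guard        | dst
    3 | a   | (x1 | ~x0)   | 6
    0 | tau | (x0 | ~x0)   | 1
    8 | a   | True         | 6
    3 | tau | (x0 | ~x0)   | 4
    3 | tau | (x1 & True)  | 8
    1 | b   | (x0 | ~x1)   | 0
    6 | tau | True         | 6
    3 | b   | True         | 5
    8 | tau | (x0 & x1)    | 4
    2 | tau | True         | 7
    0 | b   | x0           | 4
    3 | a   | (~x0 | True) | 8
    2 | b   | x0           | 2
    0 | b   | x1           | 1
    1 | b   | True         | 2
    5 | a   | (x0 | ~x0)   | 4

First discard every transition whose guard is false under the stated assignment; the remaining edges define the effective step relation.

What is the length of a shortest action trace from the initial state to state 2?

Answer: 2

Analysis:
BFS to 2:
  L0 = {0}
  L1 = {1,4}
  L2 = {2}
depth(2)=2, e.g. b·b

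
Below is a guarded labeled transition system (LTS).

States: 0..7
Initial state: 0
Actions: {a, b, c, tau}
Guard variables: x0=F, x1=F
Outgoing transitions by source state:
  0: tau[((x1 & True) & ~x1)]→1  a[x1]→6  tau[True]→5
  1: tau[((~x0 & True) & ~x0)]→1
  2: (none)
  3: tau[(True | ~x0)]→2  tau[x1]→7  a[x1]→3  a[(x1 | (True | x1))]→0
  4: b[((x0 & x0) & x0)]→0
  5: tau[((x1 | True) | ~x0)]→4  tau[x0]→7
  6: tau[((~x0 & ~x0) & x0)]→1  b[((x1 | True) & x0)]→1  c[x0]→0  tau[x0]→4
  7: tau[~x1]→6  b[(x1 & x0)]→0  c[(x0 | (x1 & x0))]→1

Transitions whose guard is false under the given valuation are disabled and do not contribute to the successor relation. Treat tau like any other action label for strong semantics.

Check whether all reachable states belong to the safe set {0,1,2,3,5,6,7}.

Answer: INVARIANT VIOLATED at state 4

Working:
Safe = {0,1,2,3,5,6,7}
R = {0,4,5}
  0: safe
  4: ✗ unsafe
  5: safe
counterexample path to 4: tau·tau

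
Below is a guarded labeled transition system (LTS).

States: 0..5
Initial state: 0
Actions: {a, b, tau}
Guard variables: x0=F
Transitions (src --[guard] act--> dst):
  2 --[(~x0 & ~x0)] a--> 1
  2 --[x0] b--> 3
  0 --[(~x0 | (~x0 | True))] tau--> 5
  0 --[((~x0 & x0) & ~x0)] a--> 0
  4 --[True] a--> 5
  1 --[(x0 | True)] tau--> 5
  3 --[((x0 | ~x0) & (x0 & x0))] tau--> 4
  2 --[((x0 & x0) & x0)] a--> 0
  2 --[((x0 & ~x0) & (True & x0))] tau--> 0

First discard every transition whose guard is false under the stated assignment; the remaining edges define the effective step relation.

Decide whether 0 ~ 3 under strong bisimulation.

Refine partition for ~:
  π0 = {{0,1,2,3,4,5}}
  π1 = {{0,1},{2,4},{3,5}}
  π2 = {{0,1},{2},{3,5},{4}}
stable after 3 split(s): 4 block(s)
[0]={0,1}  [3]={3,5}

Answer: NOT BISIMILAR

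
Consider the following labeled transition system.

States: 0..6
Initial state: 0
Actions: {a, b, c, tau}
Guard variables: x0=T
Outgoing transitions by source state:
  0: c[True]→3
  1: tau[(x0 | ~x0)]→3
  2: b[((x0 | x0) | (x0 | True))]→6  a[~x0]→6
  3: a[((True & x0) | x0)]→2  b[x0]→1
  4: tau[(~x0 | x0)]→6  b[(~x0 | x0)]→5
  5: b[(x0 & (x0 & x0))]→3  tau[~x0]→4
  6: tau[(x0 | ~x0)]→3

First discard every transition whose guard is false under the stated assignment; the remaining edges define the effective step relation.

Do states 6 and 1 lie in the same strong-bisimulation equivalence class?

Refine partition for ~:
  π0 = {{0,1,2,3,4,5,6}}
  π1 = {{0},{1,6},{2,5},{3},{4}}
  π2 = {{0},{1,6},{2},{3},{4},{5}}
6 equivalence class(es) (converged in 3)
6∈{1,6}, 1∈{1,6}

Answer: BISIMILAR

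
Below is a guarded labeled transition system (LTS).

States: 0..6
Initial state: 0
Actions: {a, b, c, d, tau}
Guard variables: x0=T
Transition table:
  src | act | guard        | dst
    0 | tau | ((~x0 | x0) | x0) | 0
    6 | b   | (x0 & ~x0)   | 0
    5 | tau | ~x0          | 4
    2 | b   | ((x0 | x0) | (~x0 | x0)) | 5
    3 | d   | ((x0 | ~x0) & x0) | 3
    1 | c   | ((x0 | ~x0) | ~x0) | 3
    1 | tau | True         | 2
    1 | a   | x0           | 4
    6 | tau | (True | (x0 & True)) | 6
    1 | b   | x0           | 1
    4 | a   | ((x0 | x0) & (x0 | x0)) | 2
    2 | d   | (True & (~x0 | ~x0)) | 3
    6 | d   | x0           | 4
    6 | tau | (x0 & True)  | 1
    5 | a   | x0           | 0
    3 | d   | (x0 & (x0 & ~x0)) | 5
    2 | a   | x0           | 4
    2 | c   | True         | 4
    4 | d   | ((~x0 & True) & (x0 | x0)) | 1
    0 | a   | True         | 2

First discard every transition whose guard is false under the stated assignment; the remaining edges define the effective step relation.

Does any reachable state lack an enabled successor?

R = {0,2,4,5}
  0: a→2  tau→0  [deg 2]
  2: a→4  b→5  c→4  [deg 3]
  4: a→2  [deg 1]
  5: a→0  [deg 1]

Answer: DEADLOCK-FREE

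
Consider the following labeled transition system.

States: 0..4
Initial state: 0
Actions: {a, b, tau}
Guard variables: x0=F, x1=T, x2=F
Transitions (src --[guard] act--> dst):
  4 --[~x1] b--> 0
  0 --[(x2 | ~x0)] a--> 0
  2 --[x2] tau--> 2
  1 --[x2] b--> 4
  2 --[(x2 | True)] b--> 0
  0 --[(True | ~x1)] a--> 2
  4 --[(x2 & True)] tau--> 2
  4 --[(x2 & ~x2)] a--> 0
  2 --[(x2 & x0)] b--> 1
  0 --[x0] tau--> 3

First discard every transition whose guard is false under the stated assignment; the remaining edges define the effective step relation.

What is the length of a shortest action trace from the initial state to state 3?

Breadth-first toward 3:
  L0 = {0}
  L1 = {2}
3 never appears.

Answer: UNREACHABLE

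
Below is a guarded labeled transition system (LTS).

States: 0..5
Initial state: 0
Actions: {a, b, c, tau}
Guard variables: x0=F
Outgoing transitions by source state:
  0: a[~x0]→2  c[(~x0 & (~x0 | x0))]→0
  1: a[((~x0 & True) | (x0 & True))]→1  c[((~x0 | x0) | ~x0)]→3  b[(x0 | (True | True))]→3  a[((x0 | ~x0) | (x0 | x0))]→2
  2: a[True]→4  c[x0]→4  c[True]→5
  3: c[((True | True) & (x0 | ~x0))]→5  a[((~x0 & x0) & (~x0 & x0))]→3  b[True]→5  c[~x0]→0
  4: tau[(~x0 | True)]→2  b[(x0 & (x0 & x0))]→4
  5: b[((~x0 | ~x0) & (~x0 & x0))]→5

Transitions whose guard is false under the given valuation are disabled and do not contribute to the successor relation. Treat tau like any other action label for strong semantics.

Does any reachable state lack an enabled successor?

R = {0,2,4,5}
  0: a→2  c→0  [2 exit(s)]
  2: a→4  c→5  [2 exit(s)]
  4: tau→2  [1 exit(s)]
  5: ∅  [STUCK]
witness 5: a·c

Answer: DEADLOCK at state 5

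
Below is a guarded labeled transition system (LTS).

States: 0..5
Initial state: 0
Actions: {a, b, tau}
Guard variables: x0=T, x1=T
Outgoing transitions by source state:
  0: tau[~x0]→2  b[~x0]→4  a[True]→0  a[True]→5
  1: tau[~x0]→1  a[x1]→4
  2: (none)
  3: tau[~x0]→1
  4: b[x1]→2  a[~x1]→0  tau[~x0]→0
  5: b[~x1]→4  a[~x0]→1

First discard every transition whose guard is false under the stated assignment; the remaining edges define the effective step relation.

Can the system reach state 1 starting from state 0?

Answer: UNREACHABLE

Trace:
4 transition(s) survive guard evaluation.
Layer 0: {0}
Layer 1: {5}  cumulative {0,5}
R = {0,5}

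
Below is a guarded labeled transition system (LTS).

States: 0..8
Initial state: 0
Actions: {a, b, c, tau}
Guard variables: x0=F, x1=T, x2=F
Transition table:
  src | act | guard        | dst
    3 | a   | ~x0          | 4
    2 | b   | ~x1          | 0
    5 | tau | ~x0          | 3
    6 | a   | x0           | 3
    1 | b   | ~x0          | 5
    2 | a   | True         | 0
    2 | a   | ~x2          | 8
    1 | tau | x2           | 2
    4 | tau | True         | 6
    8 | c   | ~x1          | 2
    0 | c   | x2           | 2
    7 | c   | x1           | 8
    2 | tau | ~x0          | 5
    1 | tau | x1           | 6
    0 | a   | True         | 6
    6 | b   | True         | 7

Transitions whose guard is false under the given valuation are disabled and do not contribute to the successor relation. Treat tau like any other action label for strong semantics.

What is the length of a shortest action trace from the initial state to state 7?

Answer: 2

Working:
Layered search for 7:
  L0 = {0}
  L1 = {6}
  L2 = {7}
depth(7)=2, e.g. a·b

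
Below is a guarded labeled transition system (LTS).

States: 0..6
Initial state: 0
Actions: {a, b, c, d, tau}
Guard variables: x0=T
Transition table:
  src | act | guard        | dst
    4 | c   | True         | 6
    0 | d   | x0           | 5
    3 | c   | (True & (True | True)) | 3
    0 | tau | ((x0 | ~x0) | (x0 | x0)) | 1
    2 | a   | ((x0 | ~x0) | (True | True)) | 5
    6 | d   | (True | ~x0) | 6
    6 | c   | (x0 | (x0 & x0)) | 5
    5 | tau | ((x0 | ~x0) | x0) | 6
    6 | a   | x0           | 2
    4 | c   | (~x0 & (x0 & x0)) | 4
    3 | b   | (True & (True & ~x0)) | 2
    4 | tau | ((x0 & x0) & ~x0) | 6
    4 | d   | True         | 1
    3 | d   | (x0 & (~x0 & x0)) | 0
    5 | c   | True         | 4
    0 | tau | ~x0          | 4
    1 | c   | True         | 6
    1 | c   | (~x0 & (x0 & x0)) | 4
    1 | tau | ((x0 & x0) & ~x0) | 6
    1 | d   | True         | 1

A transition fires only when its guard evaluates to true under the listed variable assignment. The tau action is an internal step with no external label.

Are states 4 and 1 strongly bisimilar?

Answer: BISIMILAR

Analysis:
Compute ~ classes (split until stable):
  P[0] = {{0,1,2,3,4,5,6}}
  P[1] = {{0},{1,4},{2},{3},{5},{6}}
Fixed point at round 2; 6 class(es).
4∈{1,4}, 1∈{1,4}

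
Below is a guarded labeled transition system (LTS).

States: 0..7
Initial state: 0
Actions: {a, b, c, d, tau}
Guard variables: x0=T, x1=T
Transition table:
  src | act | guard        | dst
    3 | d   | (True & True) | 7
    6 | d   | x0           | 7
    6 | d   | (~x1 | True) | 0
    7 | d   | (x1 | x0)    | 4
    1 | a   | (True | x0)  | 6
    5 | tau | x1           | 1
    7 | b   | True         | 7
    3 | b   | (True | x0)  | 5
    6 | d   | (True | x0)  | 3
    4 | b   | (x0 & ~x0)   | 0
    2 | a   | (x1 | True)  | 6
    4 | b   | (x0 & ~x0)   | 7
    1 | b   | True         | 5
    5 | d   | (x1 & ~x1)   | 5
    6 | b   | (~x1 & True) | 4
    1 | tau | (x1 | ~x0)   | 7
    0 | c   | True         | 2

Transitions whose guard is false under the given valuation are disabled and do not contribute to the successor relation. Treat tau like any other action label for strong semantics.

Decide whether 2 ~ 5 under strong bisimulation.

Compute ~ classes (split until stable):
  π0 = {{0,1,2,3,4,5,6,7}}
  π1 = {{0},{1},{2},{3,7},{4},{5},{6}}
  π2 = {{0},{1},{2},{3},{4},{5},{6},{7}}
Fixed point at round 3; 8 class(es).
[2]={2}  [5]={5}

Answer: NOT BISIMILAR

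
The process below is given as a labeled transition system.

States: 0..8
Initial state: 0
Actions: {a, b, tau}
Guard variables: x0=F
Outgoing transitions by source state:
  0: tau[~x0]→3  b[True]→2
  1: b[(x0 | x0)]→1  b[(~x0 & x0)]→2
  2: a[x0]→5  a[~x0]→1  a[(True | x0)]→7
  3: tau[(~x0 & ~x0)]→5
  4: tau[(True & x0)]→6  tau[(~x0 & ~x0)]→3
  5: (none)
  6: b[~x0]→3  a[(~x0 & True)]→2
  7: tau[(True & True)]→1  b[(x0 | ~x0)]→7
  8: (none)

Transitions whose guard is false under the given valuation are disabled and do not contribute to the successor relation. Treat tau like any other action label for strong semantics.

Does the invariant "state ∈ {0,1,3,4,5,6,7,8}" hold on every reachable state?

Answer: INVARIANT VIOLATED at state 2

Trace:
Allowed set {0,1,3,4,5,6,7,8}
Reach set: {0,1,2,3,5,7}
  0: ✓
  1: ✓
  2: ✗ unsafe
  3: ✓
  5: ✓
  7: ✓
counterexample path to 2: b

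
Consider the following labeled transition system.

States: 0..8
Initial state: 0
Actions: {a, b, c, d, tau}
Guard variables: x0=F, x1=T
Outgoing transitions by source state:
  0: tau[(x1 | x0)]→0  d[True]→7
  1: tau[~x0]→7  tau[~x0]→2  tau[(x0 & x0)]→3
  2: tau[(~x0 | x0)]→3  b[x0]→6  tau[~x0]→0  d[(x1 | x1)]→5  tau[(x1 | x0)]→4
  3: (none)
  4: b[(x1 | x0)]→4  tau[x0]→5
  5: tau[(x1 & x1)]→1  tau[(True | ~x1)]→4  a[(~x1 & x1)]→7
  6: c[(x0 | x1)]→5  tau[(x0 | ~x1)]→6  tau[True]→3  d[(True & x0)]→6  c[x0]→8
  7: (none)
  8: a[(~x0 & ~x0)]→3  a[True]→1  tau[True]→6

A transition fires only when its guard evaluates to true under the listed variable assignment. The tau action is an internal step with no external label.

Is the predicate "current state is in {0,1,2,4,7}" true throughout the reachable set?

Inv-set: {0,1,2,4,7}
Reachable = {0,7}
  0: ✓
  7: ✓

Answer: INVARIANT HOLDS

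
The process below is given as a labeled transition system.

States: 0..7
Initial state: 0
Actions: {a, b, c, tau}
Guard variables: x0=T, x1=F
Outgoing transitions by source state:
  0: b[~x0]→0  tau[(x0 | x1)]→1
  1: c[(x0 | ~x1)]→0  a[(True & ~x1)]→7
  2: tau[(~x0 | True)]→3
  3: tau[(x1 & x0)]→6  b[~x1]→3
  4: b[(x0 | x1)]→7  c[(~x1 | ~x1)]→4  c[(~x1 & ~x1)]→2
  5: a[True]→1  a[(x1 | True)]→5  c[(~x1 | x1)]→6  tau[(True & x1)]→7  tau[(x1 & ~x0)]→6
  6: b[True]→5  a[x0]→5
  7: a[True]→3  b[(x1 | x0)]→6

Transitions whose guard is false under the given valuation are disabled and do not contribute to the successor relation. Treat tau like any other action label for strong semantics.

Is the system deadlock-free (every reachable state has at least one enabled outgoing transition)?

Reach set: {0,1,3,5,6,7}
  0: tau→1  [1 out]
  1: a→7  c→0  [2 out]
  3: b→3  [1 out]
  5: a→1  a→5  c→6  [3 out]
  6: a→5  b→5  [2 out]
  7: a→3  b→6  [2 out]

Answer: DEADLOCK-FREE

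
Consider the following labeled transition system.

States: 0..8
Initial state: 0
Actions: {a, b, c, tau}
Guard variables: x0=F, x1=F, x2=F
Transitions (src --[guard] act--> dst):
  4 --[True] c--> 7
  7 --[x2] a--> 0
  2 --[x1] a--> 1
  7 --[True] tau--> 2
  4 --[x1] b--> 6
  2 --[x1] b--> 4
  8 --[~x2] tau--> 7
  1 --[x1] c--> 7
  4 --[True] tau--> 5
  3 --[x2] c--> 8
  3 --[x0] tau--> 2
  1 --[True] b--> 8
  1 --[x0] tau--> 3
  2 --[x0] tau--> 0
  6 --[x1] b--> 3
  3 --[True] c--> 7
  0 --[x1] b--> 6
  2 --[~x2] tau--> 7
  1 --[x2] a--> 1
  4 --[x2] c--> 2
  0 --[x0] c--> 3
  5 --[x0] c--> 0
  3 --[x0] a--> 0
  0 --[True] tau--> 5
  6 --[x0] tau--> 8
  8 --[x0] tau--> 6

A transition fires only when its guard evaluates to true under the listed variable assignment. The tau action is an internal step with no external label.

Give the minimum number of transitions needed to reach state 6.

BFS to 6:
  Layer 0: {0}
  Layer 1: {5}
6 never appears.

Answer: UNREACHABLE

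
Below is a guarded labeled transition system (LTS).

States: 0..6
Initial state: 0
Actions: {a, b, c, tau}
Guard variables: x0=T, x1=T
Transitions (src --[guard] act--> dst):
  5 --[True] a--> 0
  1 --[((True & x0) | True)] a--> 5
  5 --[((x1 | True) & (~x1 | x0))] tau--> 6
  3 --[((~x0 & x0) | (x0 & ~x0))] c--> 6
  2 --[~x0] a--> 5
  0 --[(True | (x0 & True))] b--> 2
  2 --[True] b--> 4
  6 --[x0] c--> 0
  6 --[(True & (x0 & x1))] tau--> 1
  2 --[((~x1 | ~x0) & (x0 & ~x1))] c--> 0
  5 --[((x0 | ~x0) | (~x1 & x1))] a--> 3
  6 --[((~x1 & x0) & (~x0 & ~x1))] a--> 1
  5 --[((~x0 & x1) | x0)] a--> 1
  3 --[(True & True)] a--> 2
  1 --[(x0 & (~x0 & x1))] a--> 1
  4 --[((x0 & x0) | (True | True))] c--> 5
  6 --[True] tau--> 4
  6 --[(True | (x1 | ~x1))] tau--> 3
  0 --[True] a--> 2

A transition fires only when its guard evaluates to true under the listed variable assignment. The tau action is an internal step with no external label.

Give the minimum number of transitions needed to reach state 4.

BFS to 4:
  depth 0: {0}
  depth 1: {2}
  depth 2: {4}
first hit 4 at d=2 via a·b

Answer: 2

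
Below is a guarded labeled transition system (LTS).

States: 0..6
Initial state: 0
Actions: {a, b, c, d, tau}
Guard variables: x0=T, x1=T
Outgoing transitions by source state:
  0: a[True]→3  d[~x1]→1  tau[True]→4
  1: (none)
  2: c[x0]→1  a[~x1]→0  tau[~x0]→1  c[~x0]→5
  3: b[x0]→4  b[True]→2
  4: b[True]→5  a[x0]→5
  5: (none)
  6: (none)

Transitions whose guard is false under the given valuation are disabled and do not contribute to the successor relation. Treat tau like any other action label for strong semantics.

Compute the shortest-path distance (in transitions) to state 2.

Breadth-first toward 2:
  depth 0: {0}
  depth 1: {3,4}
  depth 2: {2,5}
2 enters at depth 2; path a·b

Answer: 2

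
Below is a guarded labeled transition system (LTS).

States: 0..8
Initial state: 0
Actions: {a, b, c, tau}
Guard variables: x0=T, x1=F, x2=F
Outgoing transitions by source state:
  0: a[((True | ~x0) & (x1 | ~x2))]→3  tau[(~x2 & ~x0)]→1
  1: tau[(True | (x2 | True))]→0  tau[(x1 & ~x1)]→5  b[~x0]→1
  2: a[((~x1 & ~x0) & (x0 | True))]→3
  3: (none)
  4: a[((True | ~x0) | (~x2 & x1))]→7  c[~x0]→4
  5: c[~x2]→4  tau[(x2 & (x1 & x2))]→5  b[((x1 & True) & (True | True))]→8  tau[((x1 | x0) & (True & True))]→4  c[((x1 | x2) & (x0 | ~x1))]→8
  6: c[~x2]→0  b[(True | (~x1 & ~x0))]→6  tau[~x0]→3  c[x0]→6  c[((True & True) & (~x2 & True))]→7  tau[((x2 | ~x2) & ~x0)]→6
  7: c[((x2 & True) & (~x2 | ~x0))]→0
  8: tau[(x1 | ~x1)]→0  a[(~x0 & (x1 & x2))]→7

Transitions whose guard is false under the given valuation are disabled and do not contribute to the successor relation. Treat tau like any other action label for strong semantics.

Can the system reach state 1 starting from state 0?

10 transition(s) survive guard evaluation.
depth 0: {0}
depth 1: {3}  total {0,3}
Reach set: {0,3}

Answer: UNREACHABLE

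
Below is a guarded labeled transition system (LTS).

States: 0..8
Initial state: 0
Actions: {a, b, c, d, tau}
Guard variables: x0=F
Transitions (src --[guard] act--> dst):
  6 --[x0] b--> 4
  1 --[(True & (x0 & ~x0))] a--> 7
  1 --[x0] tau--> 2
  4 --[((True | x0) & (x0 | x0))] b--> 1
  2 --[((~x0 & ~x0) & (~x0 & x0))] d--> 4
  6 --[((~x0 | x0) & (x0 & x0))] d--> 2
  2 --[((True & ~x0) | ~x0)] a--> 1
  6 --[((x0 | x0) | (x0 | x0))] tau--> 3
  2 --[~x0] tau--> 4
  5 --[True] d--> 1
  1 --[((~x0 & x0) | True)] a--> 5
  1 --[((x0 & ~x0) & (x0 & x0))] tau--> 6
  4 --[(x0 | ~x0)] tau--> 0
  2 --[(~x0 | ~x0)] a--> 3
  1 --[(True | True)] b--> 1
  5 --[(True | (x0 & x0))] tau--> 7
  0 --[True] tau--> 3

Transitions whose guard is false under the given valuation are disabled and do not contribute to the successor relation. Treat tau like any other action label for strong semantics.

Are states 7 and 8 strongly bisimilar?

Answer: BISIMILAR

Trace:
Bisimulation quotient by refinement:
  round 0: {{0,1,2,3,4,5,6,7,8}}
  round 1: {{0,4},{1},{2},{3,6,7,8},{5}}
  round 2: {{0},{1},{2},{3,6,7,8},{4},{5}}
6 equivalence class(es) (converged in 3)
class of 7: {3,6,7,8}; class of 8: {3,6,7,8}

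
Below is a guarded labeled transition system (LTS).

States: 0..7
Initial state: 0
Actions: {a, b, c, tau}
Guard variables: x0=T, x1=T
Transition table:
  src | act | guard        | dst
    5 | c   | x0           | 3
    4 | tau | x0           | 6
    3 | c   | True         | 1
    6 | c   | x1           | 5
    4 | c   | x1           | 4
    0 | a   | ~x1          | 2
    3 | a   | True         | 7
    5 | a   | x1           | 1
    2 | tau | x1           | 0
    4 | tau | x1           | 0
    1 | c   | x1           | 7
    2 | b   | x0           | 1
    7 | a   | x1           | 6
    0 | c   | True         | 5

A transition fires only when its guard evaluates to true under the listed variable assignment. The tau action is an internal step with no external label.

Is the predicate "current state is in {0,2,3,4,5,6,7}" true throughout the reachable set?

Allowed set {0,2,3,4,5,6,7}
Reachable = {0,1,3,5,6,7}
  0: ✓
  1: VIOLATES
  3: ✓
  5: ✓
  6: ✓
  7: ✓
reach 1 via c·a — violates

Answer: INVARIANT VIOLATED at state 1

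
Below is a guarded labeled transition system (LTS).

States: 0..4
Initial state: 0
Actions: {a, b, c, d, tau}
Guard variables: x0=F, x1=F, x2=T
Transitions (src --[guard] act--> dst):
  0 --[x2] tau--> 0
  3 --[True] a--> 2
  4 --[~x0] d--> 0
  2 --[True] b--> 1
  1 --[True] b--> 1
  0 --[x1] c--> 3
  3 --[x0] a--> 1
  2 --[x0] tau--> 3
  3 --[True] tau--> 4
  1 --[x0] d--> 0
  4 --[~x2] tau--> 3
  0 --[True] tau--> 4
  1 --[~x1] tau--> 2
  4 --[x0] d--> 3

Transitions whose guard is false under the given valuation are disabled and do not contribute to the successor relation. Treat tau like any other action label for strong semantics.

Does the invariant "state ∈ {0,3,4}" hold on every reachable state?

Answer: INVARIANT HOLDS

Working:
Allowed set {0,3,4}
Reachable = {0,4}
  0: ✓
  4: ✓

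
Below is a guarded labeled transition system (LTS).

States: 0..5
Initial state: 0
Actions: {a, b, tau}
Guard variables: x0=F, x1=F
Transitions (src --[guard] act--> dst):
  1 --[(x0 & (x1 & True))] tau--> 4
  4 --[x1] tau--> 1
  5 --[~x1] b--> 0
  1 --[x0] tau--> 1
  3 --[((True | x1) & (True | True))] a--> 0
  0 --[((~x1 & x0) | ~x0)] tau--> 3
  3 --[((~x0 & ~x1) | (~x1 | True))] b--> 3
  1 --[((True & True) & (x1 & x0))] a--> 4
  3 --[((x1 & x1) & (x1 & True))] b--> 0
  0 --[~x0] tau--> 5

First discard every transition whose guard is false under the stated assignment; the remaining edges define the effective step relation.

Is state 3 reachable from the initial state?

Answer: REACHABLE

Analysis:
5 transition(s) survive guard evaluation.
L0 = {0}
L1 = {3,5}  total {0,3,5}
R = {0,3,5}
trace reaching 3: tau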